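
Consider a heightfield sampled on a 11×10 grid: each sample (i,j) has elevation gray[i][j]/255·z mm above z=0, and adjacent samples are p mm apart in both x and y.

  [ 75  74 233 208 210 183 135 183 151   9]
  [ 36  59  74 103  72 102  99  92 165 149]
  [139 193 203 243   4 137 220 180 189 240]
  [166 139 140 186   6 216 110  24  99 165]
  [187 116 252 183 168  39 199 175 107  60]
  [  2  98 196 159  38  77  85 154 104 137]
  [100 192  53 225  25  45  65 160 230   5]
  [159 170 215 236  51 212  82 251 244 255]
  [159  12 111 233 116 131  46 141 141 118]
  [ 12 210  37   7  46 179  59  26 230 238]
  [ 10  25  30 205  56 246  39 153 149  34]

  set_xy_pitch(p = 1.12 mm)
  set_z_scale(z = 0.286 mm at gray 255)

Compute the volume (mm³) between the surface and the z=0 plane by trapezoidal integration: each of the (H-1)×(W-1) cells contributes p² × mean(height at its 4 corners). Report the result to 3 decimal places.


height_mm = gray/255 × 0.286; cell vol = 1.12² × mean(4 corners)
unit = 1.12² × 0.286 / (4×255) = 0.000351724 mm³ per gray-sum
row 0: Σ corner-gray over 9 cells = 4555  → 1.6021
row 1: Σ corner-gray over 9 cells = 4834  → 1.7002
row 2: Σ corner-gray over 9 cells = 5288  → 1.8599
row 3: Σ corner-gray over 9 cells = 4896  → 1.7220
row 4: Σ corner-gray over 9 cells = 4686  → 1.6482
row 5: Σ corner-gray over 9 cells = 4056  → 1.4266
row 6: Σ corner-gray over 9 cells = 5431  → 1.9102
row 7: Σ corner-gray over 9 cells = 5475  → 1.9257
row 8: Σ corner-gray over 9 cells = 3977  → 1.3988
row 9: Σ corner-gray over 9 cells = 3688  → 1.2972
Σ rows: total corner-gray = 46886  → 16.4909 mm³

16.491


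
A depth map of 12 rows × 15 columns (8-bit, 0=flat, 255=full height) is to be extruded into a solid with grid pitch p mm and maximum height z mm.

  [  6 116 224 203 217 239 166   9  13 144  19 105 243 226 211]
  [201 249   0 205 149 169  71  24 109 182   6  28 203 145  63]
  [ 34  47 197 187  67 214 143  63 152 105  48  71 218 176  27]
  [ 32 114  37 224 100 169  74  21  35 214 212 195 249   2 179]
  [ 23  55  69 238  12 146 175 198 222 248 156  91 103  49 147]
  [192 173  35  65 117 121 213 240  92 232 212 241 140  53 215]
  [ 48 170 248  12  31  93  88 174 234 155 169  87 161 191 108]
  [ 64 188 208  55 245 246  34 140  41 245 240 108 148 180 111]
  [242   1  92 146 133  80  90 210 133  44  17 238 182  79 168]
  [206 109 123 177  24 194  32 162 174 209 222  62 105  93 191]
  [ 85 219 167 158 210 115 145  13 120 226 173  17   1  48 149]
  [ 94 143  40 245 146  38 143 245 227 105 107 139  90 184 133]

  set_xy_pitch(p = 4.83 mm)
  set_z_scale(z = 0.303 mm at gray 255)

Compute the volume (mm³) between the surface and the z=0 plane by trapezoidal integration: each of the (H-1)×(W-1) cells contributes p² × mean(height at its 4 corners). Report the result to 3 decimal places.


566.754

height_mm = gray/255 × 0.303; cell vol = 4.83² × mean(4 corners)
unit = 4.83² × 0.303 / (4×255) = 0.00693006 mm³ per gray-sum
row 0: Σ corner-gray over 14 cells = 7409  → 51.3448
row 1: Σ corner-gray over 14 cells = 6781  → 46.9927
row 2: Σ corner-gray over 14 cells = 6940  → 48.0946
row 3: Σ corner-gray over 14 cells = 7197  → 49.8756
row 4: Σ corner-gray over 14 cells = 7969  → 55.2256
row 5: Σ corner-gray over 14 cells = 8057  → 55.8355
row 6: Σ corner-gray over 14 cells = 8113  → 56.2235
row 7: Σ corner-gray over 14 cells = 7631  → 52.8833
row 8: Σ corner-gray over 14 cells = 7069  → 48.9886
row 9: Σ corner-gray over 14 cells = 7227  → 50.0835
row 10: Σ corner-gray over 14 cells = 7389  → 51.2062
Σ rows: total corner-gray = 81782  → 566.7538 mm³


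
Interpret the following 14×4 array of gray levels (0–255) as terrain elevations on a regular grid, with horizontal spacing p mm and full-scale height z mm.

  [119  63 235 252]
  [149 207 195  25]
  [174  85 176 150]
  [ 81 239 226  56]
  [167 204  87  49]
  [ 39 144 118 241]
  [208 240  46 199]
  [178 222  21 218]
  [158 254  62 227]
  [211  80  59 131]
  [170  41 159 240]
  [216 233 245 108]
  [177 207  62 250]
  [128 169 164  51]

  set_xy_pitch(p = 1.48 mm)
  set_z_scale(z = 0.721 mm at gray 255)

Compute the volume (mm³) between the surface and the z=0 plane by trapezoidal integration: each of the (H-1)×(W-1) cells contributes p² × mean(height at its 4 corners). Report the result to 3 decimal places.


37.011

height_mm = gray/255 × 0.721; cell vol = 1.48² × mean(4 corners)
unit = 1.48² × 0.721 / (4×255) = 0.00154831 mm³ per gray-sum
row 0: Σ corner-gray over 3 cells = 1945  → 3.0115
row 1: Σ corner-gray over 3 cells = 1824  → 2.8241
row 2: Σ corner-gray over 3 cells = 1913  → 2.9619
row 3: Σ corner-gray over 3 cells = 1865  → 2.8876
row 4: Σ corner-gray over 3 cells = 1602  → 2.4804
row 5: Σ corner-gray over 3 cells = 1783  → 2.7606
row 6: Σ corner-gray over 3 cells = 1861  → 2.8814
row 7: Σ corner-gray over 3 cells = 1899  → 2.9402
row 8: Σ corner-gray over 3 cells = 1637  → 2.5346
row 9: Σ corner-gray over 3 cells = 1430  → 2.2141
row 10: Σ corner-gray over 3 cells = 2090  → 3.2360
row 11: Σ corner-gray over 3 cells = 2245  → 3.4760
row 12: Σ corner-gray over 3 cells = 1810  → 2.8024
Σ rows: total corner-gray = 23904  → 37.0109 mm³


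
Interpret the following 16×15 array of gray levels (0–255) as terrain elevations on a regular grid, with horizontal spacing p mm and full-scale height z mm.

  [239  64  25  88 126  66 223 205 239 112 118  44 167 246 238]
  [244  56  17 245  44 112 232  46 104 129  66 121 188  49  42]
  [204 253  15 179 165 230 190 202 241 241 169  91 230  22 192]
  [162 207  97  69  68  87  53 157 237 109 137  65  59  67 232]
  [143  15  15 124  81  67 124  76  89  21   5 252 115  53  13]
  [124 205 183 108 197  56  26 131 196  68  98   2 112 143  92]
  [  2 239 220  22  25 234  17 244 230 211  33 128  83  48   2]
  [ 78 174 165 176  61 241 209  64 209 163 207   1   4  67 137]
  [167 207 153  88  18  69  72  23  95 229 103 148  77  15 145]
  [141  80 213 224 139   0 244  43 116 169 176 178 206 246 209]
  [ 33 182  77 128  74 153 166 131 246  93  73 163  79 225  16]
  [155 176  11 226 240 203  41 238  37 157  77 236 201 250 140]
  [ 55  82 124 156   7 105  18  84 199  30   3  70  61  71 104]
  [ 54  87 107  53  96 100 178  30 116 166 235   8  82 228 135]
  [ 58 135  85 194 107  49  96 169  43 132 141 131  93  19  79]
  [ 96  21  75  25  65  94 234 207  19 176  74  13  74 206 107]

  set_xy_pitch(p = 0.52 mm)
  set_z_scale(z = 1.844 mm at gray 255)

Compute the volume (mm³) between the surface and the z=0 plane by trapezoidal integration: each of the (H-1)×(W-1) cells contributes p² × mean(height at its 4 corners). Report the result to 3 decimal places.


height_mm = gray/255 × 1.844; cell vol = 0.52² × mean(4 corners)
unit = 0.52² × 1.844 / (4×255) = 0.000488841 mm³ per gray-sum
row 0: Σ corner-gray over 14 cells = 7027  → 3.4351
row 1: Σ corner-gray over 14 cells = 7956  → 3.8892
row 2: Σ corner-gray over 14 cells = 8070  → 3.9449
row 3: Σ corner-gray over 14 cells = 5448  → 2.6632
row 4: Σ corner-gray over 14 cells = 5496  → 2.6867
row 5: Σ corner-gray over 14 cells = 6738  → 3.2938
row 6: Σ corner-gray over 14 cells = 7169  → 3.5045
row 7: Σ corner-gray over 14 cells = 6603  → 3.2278
row 8: Σ corner-gray over 14 cells = 7324  → 3.5803
row 9: Σ corner-gray over 14 cells = 8047  → 3.9337
row 10: Σ corner-gray over 14 cells = 8110  → 3.9645
row 11: Σ corner-gray over 14 cells = 6660  → 3.2557
row 12: Σ corner-gray over 14 cells = 5340  → 2.6104
row 13: Σ corner-gray over 14 cells = 6086  → 2.9751
row 14: Σ corner-gray over 14 cells = 5694  → 2.7835
Σ rows: total corner-gray = 101768  → 49.7483 mm³

49.748


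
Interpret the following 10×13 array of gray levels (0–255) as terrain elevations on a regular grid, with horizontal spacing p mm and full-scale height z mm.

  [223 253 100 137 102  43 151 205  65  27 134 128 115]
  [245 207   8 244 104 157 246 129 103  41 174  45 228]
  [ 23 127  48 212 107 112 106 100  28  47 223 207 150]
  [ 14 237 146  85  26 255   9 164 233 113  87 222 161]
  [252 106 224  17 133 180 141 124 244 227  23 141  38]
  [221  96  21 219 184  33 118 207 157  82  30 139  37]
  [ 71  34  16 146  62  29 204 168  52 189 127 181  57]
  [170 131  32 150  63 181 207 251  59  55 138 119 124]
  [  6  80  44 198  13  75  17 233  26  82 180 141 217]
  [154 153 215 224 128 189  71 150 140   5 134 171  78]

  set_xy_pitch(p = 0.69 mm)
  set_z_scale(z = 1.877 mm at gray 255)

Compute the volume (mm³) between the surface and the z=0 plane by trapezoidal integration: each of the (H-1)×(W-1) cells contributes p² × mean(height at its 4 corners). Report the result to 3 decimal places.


47.286

height_mm = gray/255 × 1.877; cell vol = 0.69² × mean(4 corners)
unit = 0.69² × 1.877 / (4×255) = 0.000876117 mm³ per gray-sum
row 0: Σ corner-gray over 12 cells = 6417  → 5.6220
row 1: Σ corner-gray over 12 cells = 6196  → 5.4284
row 2: Σ corner-gray over 12 cells = 6136  → 5.3759
row 3: Σ corner-gray over 12 cells = 6739  → 5.9042
row 4: Σ corner-gray over 12 cells = 6240  → 5.4670
row 5: Σ corner-gray over 12 cells = 5374  → 4.7083
row 6: Σ corner-gray over 12 cells = 5610  → 4.9150
row 7: Σ corner-gray over 12 cells = 5467  → 4.7897
row 8: Σ corner-gray over 12 cells = 5793  → 5.0753
Σ rows: total corner-gray = 53972  → 47.2858 mm³


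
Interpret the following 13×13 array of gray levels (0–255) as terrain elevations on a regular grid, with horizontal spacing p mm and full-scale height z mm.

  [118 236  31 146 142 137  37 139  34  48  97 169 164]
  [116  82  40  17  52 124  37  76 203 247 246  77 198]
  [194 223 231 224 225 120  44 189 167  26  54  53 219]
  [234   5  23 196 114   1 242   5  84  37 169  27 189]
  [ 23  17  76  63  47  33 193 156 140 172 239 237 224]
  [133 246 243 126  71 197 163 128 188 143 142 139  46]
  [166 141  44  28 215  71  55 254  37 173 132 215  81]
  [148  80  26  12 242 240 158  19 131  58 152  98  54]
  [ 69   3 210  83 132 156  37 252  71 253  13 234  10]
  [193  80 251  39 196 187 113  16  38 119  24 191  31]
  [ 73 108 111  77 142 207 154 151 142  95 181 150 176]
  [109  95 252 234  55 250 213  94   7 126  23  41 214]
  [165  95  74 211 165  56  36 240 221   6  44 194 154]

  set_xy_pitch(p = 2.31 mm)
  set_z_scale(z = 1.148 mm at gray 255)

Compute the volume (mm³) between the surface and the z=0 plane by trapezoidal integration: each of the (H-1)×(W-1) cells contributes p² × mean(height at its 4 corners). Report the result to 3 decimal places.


429.656

height_mm = gray/255 × 1.148; cell vol = 2.31² × mean(4 corners)
unit = 2.31² × 1.148 / (4×255) = 0.00600573 mm³ per gray-sum
row 0: Σ corner-gray over 12 cells = 5430  → 32.6111
row 1: Σ corner-gray over 12 cells = 6241  → 37.4817
row 2: Σ corner-gray over 12 cells = 5754  → 34.5570
row 3: Σ corner-gray over 12 cells = 5222  → 31.3619
row 4: Σ corner-gray over 12 cells = 6744  → 40.5026
row 5: Σ corner-gray over 12 cells = 6728  → 40.4065
row 6: Σ corner-gray over 12 cells = 5611  → 33.6981
row 7: Σ corner-gray over 12 cells = 5601  → 33.6381
row 8: Σ corner-gray over 12 cells = 5699  → 34.2266
row 9: Σ corner-gray over 12 cells = 6017  → 36.1365
row 10: Σ corner-gray over 12 cells = 6388  → 38.3646
row 11: Σ corner-gray over 12 cells = 6106  → 36.6710
Σ rows: total corner-gray = 71541  → 429.6558 mm³


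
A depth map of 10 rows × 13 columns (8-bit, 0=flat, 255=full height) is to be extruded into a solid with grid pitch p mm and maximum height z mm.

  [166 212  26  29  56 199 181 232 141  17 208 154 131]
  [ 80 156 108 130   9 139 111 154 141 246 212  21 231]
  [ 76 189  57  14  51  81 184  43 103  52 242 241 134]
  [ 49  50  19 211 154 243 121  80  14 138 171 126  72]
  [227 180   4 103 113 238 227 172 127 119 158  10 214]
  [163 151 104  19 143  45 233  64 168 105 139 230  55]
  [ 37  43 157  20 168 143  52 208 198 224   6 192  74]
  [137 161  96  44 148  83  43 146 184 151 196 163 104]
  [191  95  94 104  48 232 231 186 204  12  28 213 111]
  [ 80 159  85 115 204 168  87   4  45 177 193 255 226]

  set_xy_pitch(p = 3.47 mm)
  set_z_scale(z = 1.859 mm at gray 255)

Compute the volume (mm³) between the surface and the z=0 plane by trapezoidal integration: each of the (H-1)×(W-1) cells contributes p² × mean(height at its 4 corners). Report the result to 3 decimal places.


1205.907

height_mm = gray/255 × 1.859; cell vol = 3.47² × mean(4 corners)
unit = 3.47² × 1.859 / (4×255) = 0.0219451 mm³ per gray-sum
row 0: Σ corner-gray over 12 cells = 6372  → 139.8344
row 1: Σ corner-gray over 12 cells = 5889  → 129.2349
row 2: Σ corner-gray over 12 cells = 5499  → 120.6763
row 3: Σ corner-gray over 12 cells = 6118  → 134.2603
row 4: Σ corner-gray over 12 cells = 6363  → 139.6369
row 5: Σ corner-gray over 12 cells = 5953  → 130.6394
row 6: Σ corner-gray over 12 cells = 6004  → 131.7586
row 7: Σ corner-gray over 12 cells = 6267  → 137.5301
row 8: Σ corner-gray over 12 cells = 6486  → 142.3361
Σ rows: total corner-gray = 54951  → 1205.9069 mm³


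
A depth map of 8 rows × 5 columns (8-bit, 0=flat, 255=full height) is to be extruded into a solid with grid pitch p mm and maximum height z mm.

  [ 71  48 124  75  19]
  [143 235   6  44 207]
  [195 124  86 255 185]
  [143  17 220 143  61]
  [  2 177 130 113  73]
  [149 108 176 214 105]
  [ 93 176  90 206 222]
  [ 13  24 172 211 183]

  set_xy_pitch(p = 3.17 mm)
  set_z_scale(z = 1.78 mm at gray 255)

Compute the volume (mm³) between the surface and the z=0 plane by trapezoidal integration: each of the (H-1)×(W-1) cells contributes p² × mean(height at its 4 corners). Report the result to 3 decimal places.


height_mm = gray/255 × 1.78; cell vol = 3.17² × mean(4 corners)
unit = 3.17² × 1.78 / (4×255) = 0.0175363 mm³ per gray-sum
row 0: Σ corner-gray over 4 cells = 1504  → 26.3746
row 1: Σ corner-gray over 4 cells = 2230  → 39.1060
row 2: Σ corner-gray over 4 cells = 2274  → 39.8776
row 3: Σ corner-gray over 4 cells = 1879  → 32.9507
row 4: Σ corner-gray over 4 cells = 2165  → 37.9661
row 5: Σ corner-gray over 4 cells = 2509  → 43.9986
row 6: Σ corner-gray over 4 cells = 2269  → 39.7899
Σ rows: total corner-gray = 14830  → 260.0636 mm³

260.064


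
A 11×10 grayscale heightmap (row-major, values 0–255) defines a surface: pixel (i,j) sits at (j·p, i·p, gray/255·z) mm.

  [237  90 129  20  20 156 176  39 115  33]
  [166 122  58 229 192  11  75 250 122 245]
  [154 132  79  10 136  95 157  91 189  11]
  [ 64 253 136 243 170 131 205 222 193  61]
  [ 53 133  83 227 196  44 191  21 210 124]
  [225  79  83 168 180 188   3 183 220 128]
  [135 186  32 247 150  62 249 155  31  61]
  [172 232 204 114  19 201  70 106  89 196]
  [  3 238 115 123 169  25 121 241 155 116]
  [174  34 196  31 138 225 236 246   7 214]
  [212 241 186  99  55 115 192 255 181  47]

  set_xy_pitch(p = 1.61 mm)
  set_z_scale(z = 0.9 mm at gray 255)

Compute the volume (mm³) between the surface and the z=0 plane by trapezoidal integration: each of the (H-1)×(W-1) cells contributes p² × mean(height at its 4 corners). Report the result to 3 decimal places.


114.126

height_mm = gray/255 × 0.9; cell vol = 1.61² × mean(4 corners)
unit = 1.61² × 0.9 / (4×255) = 0.00228715 mm³ per gray-sum
row 0: Σ corner-gray over 9 cells = 4289  → 9.8096
row 1: Σ corner-gray over 9 cells = 4472  → 10.2281
row 2: Σ corner-gray over 9 cells = 5174  → 11.8337
row 3: Σ corner-gray over 9 cells = 5618  → 12.8492
row 4: Σ corner-gray over 9 cells = 4948  → 11.3168
row 5: Σ corner-gray over 9 cells = 4981  → 11.3923
row 6: Σ corner-gray over 9 cells = 4858  → 11.1110
row 7: Σ corner-gray over 9 cells = 4931  → 11.2779
row 8: Σ corner-gray over 9 cells = 5107  → 11.6805
row 9: Σ corner-gray over 9 cells = 5521  → 12.6273
Σ rows: total corner-gray = 49899  → 114.1264 mm³


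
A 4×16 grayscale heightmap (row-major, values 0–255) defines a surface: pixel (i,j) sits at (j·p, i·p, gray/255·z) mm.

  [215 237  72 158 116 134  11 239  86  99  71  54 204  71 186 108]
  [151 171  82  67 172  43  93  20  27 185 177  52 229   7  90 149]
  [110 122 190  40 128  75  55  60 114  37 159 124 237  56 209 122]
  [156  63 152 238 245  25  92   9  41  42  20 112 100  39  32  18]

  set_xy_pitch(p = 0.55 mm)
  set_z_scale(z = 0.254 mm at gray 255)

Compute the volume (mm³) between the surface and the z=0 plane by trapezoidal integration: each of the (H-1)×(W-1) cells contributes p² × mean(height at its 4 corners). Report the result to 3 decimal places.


1.472

height_mm = gray/255 × 0.254; cell vol = 0.55² × mean(4 corners)
unit = 0.55² × 0.254 / (4×255) = 7.53284e-05 mm³ per gray-sum
row 0: Σ corner-gray over 15 cells = 6929  → 0.5220
row 1: Σ corner-gray over 15 cells = 6574  → 0.4952
row 2: Σ corner-gray over 15 cells = 6038  → 0.4548
Σ rows: total corner-gray = 19541  → 1.4720 mm³


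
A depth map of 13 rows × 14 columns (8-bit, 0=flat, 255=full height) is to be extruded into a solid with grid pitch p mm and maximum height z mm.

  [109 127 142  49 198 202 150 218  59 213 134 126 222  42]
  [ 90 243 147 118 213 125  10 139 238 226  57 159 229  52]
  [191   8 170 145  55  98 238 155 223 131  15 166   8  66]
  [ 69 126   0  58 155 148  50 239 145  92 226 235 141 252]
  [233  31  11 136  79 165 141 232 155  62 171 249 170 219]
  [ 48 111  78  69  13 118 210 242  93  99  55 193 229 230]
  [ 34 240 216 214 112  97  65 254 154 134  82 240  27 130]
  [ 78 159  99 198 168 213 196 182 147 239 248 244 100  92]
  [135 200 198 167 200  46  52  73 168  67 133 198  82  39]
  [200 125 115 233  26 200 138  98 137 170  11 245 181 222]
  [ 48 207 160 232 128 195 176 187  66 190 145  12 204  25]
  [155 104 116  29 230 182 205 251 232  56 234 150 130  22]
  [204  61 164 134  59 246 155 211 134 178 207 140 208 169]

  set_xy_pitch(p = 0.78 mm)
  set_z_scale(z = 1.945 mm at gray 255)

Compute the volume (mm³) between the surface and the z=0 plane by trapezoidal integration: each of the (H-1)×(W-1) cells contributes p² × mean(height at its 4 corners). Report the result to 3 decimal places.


104.271

height_mm = gray/255 × 1.945; cell vol = 0.78² × mean(4 corners)
unit = 0.78² × 1.945 / (4×255) = 0.00116014 mm³ per gray-sum
row 0: Σ corner-gray over 13 cells = 7781  → 9.0270
row 1: Σ corner-gray over 13 cells = 7031  → 8.1569
row 2: Σ corner-gray over 13 cells = 6632  → 7.6940
row 3: Σ corner-gray over 13 cells = 7207  → 8.3611
row 4: Σ corner-gray over 13 cells = 6954  → 8.0676
row 5: Σ corner-gray over 13 cells = 7132  → 8.2741
row 6: Σ corner-gray over 13 cells = 8390  → 9.7335
row 7: Σ corner-gray over 13 cells = 7898  → 9.1627
row 8: Σ corner-gray over 13 cells = 7122  → 8.2625
row 9: Σ corner-gray over 13 cells = 7657  → 8.8832
row 10: Σ corner-gray over 13 cells = 7892  → 9.1558
row 11: Σ corner-gray over 13 cells = 8182  → 9.4922
Σ rows: total corner-gray = 89878  → 104.2706 mm³


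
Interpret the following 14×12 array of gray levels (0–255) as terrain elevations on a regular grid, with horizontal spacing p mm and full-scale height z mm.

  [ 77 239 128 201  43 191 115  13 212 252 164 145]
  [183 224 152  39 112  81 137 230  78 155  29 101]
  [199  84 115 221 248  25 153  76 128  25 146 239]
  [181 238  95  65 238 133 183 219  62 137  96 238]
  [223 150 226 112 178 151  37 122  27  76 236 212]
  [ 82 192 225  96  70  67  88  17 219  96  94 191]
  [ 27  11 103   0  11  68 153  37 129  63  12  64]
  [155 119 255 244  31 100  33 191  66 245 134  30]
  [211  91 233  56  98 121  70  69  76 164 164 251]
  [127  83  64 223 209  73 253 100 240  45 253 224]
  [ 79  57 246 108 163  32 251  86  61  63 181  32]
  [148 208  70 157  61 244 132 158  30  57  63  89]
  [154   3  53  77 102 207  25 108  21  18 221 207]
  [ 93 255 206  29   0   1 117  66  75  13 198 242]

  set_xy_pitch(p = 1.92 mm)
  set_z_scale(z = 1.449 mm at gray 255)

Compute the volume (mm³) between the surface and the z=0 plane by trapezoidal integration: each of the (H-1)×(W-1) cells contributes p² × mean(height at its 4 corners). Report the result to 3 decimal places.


height_mm = gray/255 × 1.449; cell vol = 1.92² × mean(4 corners)
unit = 1.92² × 1.449 / (4×255) = 0.00523686 mm³ per gray-sum
row 0: Σ corner-gray over 11 cells = 6096  → 31.9239
row 1: Σ corner-gray over 11 cells = 5638  → 29.5254
row 2: Σ corner-gray over 11 cells = 6231  → 32.6309
row 3: Σ corner-gray over 11 cells = 6416  → 33.5997
row 4: Σ corner-gray over 11 cells = 5666  → 29.6720
row 5: Σ corner-gray over 11 cells = 3866  → 20.2457
row 6: Σ corner-gray over 11 cells = 4286  → 22.4452
row 7: Σ corner-gray over 11 cells = 5767  → 30.2010
row 8: Σ corner-gray over 11 cells = 6183  → 32.3795
row 9: Σ corner-gray over 11 cells = 6044  → 31.6516
row 10: Σ corner-gray over 11 cells = 5204  → 27.2526
row 11: Σ corner-gray over 11 cells = 4628  → 24.2362
row 12: Σ corner-gray over 11 cells = 4286  → 22.4452
Σ rows: total corner-gray = 70311  → 368.2086 mm³

368.209


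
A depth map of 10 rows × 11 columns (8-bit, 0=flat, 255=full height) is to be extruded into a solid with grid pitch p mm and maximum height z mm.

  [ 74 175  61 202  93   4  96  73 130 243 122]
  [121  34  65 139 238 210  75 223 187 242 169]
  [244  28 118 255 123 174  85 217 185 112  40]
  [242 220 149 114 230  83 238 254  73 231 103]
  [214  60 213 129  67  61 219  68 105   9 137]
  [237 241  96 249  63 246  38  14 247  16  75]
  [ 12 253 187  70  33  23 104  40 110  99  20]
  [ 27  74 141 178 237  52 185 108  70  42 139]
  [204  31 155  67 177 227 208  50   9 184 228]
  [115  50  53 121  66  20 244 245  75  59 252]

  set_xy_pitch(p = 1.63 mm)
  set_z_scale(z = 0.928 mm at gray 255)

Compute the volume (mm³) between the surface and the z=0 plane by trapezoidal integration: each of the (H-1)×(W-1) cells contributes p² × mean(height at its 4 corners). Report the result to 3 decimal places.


114.179

height_mm = gray/255 × 0.928; cell vol = 1.63² × mean(4 corners)
unit = 1.63² × 0.928 / (4×255) = 0.00241726 mm³ per gray-sum
row 0: Σ corner-gray over 10 cells = 5466  → 13.2127
row 1: Σ corner-gray over 10 cells = 5994  → 14.4890
row 2: Σ corner-gray over 10 cells = 6407  → 15.4874
row 3: Σ corner-gray over 10 cells = 5742  → 13.8799
row 4: Σ corner-gray over 10 cells = 4945  → 11.9533
row 5: Σ corner-gray over 10 cells = 4602  → 11.1242
row 6: Σ corner-gray over 10 cells = 4210  → 10.1767
row 7: Σ corner-gray over 10 cells = 4988  → 12.0573
row 8: Σ corner-gray over 10 cells = 4881  → 11.7986
Σ rows: total corner-gray = 47235  → 114.1792 mm³


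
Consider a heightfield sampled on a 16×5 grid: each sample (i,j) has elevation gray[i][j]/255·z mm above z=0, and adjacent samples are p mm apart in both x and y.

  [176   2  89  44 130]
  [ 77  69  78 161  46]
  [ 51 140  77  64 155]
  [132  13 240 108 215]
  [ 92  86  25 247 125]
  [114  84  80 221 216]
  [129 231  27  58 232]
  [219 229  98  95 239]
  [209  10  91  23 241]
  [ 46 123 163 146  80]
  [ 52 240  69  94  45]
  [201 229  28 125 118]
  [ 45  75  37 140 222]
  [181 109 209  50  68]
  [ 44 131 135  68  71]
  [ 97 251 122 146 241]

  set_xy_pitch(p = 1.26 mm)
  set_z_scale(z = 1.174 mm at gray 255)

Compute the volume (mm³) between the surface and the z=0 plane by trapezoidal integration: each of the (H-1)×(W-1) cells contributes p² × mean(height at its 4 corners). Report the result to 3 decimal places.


height_mm = gray/255 × 1.174; cell vol = 1.26² × mean(4 corners)
unit = 1.26² × 1.174 / (4×255) = 0.0018273 mm³ per gray-sum
row 0: Σ corner-gray over 4 cells = 1315  → 2.4029
row 1: Σ corner-gray over 4 cells = 1507  → 2.7537
row 2: Σ corner-gray over 4 cells = 1837  → 3.3567
row 3: Σ corner-gray over 4 cells = 2002  → 3.6582
row 4: Σ corner-gray over 4 cells = 2033  → 3.7149
row 5: Σ corner-gray over 4 cells = 2093  → 3.8245
row 6: Σ corner-gray over 4 cells = 2295  → 4.1936
row 7: Σ corner-gray over 4 cells = 2000  → 3.6546
row 8: Σ corner-gray over 4 cells = 1688  → 3.0845
row 9: Σ corner-gray over 4 cells = 1893  → 3.4591
row 10: Σ corner-gray over 4 cells = 1986  → 3.6290
row 11: Σ corner-gray over 4 cells = 1854  → 3.3878
row 12: Σ corner-gray over 4 cells = 1756  → 3.2087
row 13: Σ corner-gray over 4 cells = 1768  → 3.2307
row 14: Σ corner-gray over 4 cells = 2159  → 3.9451
Σ rows: total corner-gray = 28186  → 51.5042 mm³

51.504


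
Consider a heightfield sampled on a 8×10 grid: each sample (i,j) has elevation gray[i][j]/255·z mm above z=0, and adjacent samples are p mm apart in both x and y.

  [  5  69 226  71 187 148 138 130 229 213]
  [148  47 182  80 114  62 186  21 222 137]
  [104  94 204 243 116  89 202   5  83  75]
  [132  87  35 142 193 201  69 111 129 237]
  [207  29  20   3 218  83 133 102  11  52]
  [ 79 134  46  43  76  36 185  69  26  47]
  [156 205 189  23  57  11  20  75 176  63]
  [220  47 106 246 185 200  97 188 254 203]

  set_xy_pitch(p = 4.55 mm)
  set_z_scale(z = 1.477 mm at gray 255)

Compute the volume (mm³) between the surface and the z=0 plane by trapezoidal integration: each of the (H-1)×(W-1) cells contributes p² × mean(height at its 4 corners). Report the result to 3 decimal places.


842.533

height_mm = gray/255 × 1.477; cell vol = 4.55² × mean(4 corners)
unit = 4.55² × 1.477 / (4×255) = 0.029978 mm³ per gray-sum
row 0: Σ corner-gray over 9 cells = 4727  → 141.7062
row 1: Σ corner-gray over 9 cells = 4364  → 130.8241
row 2: Σ corner-gray over 9 cells = 4554  → 136.5200
row 3: Σ corner-gray over 9 cells = 3760  → 112.7174
row 4: Σ corner-gray over 9 cells = 2813  → 84.3282
row 5: Σ corner-gray over 9 cells = 3087  → 92.5422
row 6: Σ corner-gray over 9 cells = 4800  → 143.8946
Σ rows: total corner-gray = 28105  → 842.5326 mm³


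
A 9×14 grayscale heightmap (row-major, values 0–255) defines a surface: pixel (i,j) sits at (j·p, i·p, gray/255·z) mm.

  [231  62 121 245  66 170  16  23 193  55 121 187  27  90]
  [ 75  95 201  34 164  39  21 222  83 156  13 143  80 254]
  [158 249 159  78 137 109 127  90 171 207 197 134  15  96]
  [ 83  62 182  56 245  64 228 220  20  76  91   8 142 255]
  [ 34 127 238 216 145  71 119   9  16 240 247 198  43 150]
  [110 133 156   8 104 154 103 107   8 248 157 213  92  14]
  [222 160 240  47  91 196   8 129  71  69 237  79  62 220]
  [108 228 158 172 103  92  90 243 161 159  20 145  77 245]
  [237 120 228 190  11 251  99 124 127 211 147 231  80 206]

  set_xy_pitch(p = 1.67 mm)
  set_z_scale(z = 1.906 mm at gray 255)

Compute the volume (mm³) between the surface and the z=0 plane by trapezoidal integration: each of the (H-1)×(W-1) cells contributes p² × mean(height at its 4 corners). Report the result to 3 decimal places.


height_mm = gray/255 × 1.906; cell vol = 1.67² × mean(4 corners)
unit = 1.67² × 1.906 / (4×255) = 0.00521142 mm³ per gray-sum
row 0: Σ corner-gray over 13 cells = 5724  → 29.8301
row 1: Σ corner-gray over 13 cells = 6431  → 33.5146
row 2: Σ corner-gray over 13 cells = 6726  → 35.0520
row 3: Σ corner-gray over 13 cells = 6648  → 34.6455
row 4: Σ corner-gray over 13 cells = 6612  → 34.4579
row 5: Σ corner-gray over 13 cells = 6310  → 32.8840
row 6: Σ corner-gray over 13 cells = 6869  → 35.7972
row 7: Σ corner-gray over 13 cells = 7730  → 40.2842
Σ rows: total corner-gray = 53050  → 276.4656 mm³

276.466


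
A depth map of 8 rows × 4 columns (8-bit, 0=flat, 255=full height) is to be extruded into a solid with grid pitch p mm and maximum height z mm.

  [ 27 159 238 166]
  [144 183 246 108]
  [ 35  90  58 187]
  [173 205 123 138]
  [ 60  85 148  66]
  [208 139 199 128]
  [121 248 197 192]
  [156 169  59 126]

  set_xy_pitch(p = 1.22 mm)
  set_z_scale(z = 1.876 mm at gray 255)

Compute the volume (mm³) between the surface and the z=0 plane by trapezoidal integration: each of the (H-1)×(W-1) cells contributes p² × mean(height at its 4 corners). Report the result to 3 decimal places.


34.298

height_mm = gray/255 × 1.876; cell vol = 1.22² × mean(4 corners)
unit = 1.22² × 1.876 / (4×255) = 0.00273749 mm³ per gray-sum
row 0: Σ corner-gray over 3 cells = 2097  → 5.7405
row 1: Σ corner-gray over 3 cells = 1628  → 4.4566
row 2: Σ corner-gray over 3 cells = 1485  → 4.0652
row 3: Σ corner-gray over 3 cells = 1559  → 4.2677
row 4: Σ corner-gray over 3 cells = 1604  → 4.3909
row 5: Σ corner-gray over 3 cells = 2215  → 6.0635
row 6: Σ corner-gray over 3 cells = 1941  → 5.3135
Σ rows: total corner-gray = 12529  → 34.2980 mm³


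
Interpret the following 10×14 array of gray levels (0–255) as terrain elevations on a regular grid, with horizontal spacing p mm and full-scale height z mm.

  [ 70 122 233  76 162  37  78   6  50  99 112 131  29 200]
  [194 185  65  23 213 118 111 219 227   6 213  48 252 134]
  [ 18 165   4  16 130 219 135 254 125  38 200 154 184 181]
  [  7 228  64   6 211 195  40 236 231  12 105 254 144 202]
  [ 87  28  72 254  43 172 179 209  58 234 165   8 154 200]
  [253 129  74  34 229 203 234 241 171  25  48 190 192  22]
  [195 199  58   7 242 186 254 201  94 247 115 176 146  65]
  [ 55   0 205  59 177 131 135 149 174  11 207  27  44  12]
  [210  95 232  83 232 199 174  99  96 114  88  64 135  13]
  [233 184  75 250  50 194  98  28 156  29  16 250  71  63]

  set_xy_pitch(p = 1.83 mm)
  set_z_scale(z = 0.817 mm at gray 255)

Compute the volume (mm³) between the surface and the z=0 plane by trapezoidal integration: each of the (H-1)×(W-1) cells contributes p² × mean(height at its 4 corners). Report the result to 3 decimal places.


height_mm = gray/255 × 0.817; cell vol = 1.83² × mean(4 corners)
unit = 1.83² × 0.817 / (4×255) = 0.0026824 mm³ per gray-sum
row 0: Σ corner-gray over 13 cells = 6228  → 16.7060
row 1: Σ corner-gray over 13 cells = 7135  → 19.1389
row 2: Σ corner-gray over 13 cells = 7108  → 19.0665
row 3: Σ corner-gray over 13 cells = 7100  → 19.0451
row 4: Σ corner-gray over 13 cells = 7254  → 19.4582
row 5: Σ corner-gray over 13 cells = 7925  → 21.2580
row 6: Σ corner-gray over 13 cells = 6815  → 18.2806
row 7: Σ corner-gray over 13 cells = 6150  → 16.4968
row 8: Σ corner-gray over 13 cells = 6543  → 17.5510
Σ rows: total corner-gray = 62258  → 167.0011 mm³

167.001


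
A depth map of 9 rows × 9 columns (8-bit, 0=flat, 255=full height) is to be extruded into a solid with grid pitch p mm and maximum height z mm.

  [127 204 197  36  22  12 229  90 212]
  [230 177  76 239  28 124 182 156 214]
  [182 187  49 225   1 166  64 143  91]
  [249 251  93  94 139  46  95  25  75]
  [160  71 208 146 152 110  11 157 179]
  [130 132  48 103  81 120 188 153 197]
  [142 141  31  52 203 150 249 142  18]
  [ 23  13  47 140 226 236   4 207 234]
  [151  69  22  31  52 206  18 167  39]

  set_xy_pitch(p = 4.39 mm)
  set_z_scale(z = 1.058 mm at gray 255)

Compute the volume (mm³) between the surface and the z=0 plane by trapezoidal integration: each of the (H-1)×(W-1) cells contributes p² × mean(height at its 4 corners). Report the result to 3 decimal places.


635.904

height_mm = gray/255 × 1.058; cell vol = 4.39² × mean(4 corners)
unit = 4.39² × 1.058 / (4×255) = 0.0199901 mm³ per gray-sum
row 0: Σ corner-gray over 8 cells = 4327  → 86.4971
row 1: Σ corner-gray over 8 cells = 4351  → 86.9768
row 2: Σ corner-gray over 8 cells = 3753  → 75.0228
row 3: Σ corner-gray over 8 cells = 3859  → 77.1417
row 4: Σ corner-gray over 8 cells = 4026  → 80.4801
row 5: Σ corner-gray over 8 cells = 4073  → 81.4196
row 6: Σ corner-gray over 8 cells = 4099  → 81.9393
row 7: Σ corner-gray over 8 cells = 3323  → 66.4270
Σ rows: total corner-gray = 31811  → 635.9044 mm³


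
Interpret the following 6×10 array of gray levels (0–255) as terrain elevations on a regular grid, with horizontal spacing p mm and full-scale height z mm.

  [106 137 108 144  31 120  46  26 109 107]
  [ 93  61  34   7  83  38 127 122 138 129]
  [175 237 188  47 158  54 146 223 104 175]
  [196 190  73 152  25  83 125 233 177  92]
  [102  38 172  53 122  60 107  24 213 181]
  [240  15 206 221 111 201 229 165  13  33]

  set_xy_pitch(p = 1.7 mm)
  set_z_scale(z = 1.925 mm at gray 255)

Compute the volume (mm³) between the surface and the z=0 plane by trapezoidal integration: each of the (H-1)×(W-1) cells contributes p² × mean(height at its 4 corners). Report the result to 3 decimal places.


height_mm = gray/255 × 1.925; cell vol = 1.7² × mean(4 corners)
unit = 1.7² × 1.925 / (4×255) = 0.00545417 mm³ per gray-sum
row 0: Σ corner-gray over 9 cells = 3097  → 16.8916
row 1: Σ corner-gray over 9 cells = 4106  → 22.3948
row 2: Σ corner-gray over 9 cells = 5068  → 27.6417
row 3: Σ corner-gray over 9 cells = 4265  → 23.2620
row 4: Σ corner-gray over 9 cells = 4456  → 24.3038
Σ rows: total corner-gray = 20992  → 114.4939 mm³

114.494


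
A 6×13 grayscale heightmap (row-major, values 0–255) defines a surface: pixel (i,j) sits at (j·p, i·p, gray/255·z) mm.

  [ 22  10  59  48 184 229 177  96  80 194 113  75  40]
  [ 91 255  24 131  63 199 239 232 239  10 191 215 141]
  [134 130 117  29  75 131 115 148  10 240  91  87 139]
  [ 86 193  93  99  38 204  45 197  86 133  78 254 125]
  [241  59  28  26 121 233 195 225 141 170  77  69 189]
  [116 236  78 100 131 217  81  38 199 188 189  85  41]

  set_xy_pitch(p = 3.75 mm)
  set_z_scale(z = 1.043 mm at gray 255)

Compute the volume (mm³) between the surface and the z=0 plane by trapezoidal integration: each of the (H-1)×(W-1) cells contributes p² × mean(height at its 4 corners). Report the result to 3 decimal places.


height_mm = gray/255 × 1.043; cell vol = 3.75² × mean(4 corners)
unit = 3.75² × 1.043 / (4×255) = 0.0143796 mm³ per gray-sum
row 0: Σ corner-gray over 12 cells = 6420  → 92.3170
row 1: Σ corner-gray over 12 cells = 6447  → 92.7053
row 2: Σ corner-gray over 12 cells = 5670  → 81.5323
row 3: Σ corner-gray over 12 cells = 6169  → 88.7077
row 4: Σ corner-gray over 12 cells = 6359  → 91.4398
Σ rows: total corner-gray = 31065  → 446.7021 mm³

446.702


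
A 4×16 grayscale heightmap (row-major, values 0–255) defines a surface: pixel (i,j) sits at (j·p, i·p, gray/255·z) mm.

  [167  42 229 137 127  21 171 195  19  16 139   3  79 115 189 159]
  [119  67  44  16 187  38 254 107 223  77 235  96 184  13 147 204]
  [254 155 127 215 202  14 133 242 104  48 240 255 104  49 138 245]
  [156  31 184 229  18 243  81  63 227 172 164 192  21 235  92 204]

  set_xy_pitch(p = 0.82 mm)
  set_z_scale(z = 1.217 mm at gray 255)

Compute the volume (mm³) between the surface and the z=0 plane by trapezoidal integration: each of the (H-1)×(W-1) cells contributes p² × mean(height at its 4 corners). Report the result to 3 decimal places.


height_mm = gray/255 × 1.217; cell vol = 0.82² × mean(4 corners)
unit = 0.82² × 1.217 / (4×255) = 0.000802265 mm³ per gray-sum
row 0: Σ corner-gray over 15 cells = 6989  → 5.6070
row 1: Σ corner-gray over 15 cells = 8250  → 6.6187
row 2: Σ corner-gray over 15 cells = 8815  → 7.0720
Σ rows: total corner-gray = 24054  → 19.2977 mm³

19.298


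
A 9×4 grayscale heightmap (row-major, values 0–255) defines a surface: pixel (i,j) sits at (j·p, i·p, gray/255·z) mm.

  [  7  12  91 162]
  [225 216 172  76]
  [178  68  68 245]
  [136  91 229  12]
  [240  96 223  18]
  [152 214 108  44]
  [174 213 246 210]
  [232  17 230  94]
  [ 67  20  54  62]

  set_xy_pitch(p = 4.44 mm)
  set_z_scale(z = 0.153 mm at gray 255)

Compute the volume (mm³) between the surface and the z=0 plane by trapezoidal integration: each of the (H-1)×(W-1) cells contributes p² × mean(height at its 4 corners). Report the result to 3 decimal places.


39.885

height_mm = gray/255 × 0.153; cell vol = 4.44² × mean(4 corners)
unit = 4.44² × 0.153 / (4×255) = 0.00295704 mm³ per gray-sum
row 0: Σ corner-gray over 3 cells = 1452  → 4.2936
row 1: Σ corner-gray over 3 cells = 1772  → 5.2399
row 2: Σ corner-gray over 3 cells = 1483  → 4.3853
row 3: Σ corner-gray over 3 cells = 1684  → 4.9797
row 4: Σ corner-gray over 3 cells = 1736  → 5.1334
row 5: Σ corner-gray over 3 cells = 2142  → 6.3340
row 6: Σ corner-gray over 3 cells = 2122  → 6.2748
row 7: Σ corner-gray over 3 cells = 1097  → 3.2439
Σ rows: total corner-gray = 13488  → 39.8846 mm³


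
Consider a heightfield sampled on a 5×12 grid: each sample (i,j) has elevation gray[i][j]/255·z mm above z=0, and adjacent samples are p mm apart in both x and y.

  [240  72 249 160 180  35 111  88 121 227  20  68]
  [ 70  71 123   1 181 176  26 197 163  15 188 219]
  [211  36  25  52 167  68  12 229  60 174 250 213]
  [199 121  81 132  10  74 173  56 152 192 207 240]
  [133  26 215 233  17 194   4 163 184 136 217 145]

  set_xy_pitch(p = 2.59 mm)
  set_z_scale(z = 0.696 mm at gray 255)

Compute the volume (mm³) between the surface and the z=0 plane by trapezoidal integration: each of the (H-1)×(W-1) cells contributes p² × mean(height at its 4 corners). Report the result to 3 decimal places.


99.977

height_mm = gray/255 × 0.696; cell vol = 2.59² × mean(4 corners)
unit = 2.59² × 0.696 / (4×255) = 0.00457729 mm³ per gray-sum
row 0: Σ corner-gray over 11 cells = 5405  → 24.7403
row 1: Σ corner-gray over 11 cells = 5141  → 23.5319
row 2: Σ corner-gray over 11 cells = 5405  → 24.7403
row 3: Σ corner-gray over 11 cells = 5891  → 26.9648
Σ rows: total corner-gray = 21842  → 99.9772 mm³


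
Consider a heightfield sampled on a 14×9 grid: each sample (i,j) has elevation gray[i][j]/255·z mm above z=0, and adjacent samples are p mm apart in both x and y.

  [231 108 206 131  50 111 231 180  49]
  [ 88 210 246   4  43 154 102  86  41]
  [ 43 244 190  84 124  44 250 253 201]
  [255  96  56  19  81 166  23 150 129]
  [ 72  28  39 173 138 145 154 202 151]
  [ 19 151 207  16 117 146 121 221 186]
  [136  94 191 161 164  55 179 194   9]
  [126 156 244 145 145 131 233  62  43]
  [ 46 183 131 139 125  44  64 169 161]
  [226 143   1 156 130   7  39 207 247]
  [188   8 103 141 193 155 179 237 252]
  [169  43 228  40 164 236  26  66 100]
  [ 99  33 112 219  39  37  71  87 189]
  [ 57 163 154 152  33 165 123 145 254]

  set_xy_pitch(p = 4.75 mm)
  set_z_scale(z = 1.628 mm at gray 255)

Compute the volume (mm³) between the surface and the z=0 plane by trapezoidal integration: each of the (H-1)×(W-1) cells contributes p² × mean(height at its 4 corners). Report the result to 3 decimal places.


height_mm = gray/255 × 1.628; cell vol = 4.75² × mean(4 corners)
unit = 4.75² × 1.628 / (4×255) = 0.0360115 mm³ per gray-sum
row 0: Σ corner-gray over 8 cells = 4133  → 148.8356
row 1: Σ corner-gray over 8 cells = 4441  → 159.9272
row 2: Σ corner-gray over 8 cells = 4188  → 150.8162
row 3: Σ corner-gray over 8 cells = 3547  → 127.7329
row 4: Σ corner-gray over 8 cells = 4144  → 149.2317
row 5: Σ corner-gray over 8 cells = 4384  → 157.8745
row 6: Σ corner-gray over 8 cells = 4622  → 166.4452
row 7: Σ corner-gray over 8 cells = 4318  → 155.4977
row 8: Σ corner-gray over 8 cells = 3756  → 135.2593
row 9: Σ corner-gray over 8 cells = 4311  → 155.2457
row 10: Σ corner-gray over 8 cells = 4347  → 156.5421
row 11: Σ corner-gray over 8 cells = 3359  → 120.9627
row 12: Σ corner-gray over 8 cells = 3665  → 131.9822
Σ rows: total corner-gray = 53215  → 1916.3530 mm³

1916.353


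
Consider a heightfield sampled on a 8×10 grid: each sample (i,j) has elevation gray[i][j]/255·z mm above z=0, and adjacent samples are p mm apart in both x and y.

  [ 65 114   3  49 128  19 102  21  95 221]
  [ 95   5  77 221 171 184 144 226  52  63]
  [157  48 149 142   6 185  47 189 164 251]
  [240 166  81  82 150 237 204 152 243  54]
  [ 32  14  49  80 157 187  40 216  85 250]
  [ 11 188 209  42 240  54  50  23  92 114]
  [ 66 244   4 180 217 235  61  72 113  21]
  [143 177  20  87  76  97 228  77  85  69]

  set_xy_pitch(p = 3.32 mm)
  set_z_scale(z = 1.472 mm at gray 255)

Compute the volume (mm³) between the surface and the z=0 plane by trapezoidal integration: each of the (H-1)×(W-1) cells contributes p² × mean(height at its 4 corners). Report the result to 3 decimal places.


height_mm = gray/255 × 1.472; cell vol = 3.32² × mean(4 corners)
unit = 3.32² × 1.472 / (4×255) = 0.0159068 mm³ per gray-sum
row 0: Σ corner-gray over 9 cells = 3666  → 58.3145
row 1: Σ corner-gray over 9 cells = 4586  → 72.9488
row 2: Σ corner-gray over 9 cells = 5192  → 82.5883
row 3: Σ corner-gray over 9 cells = 4862  → 77.3390
row 4: Σ corner-gray over 9 cells = 3859  → 61.3845
row 5: Σ corner-gray over 9 cells = 4260  → 67.7631
row 6: Σ corner-gray over 9 cells = 4245  → 67.5245
Σ rows: total corner-gray = 30670  → 487.8627 mm³

487.863
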